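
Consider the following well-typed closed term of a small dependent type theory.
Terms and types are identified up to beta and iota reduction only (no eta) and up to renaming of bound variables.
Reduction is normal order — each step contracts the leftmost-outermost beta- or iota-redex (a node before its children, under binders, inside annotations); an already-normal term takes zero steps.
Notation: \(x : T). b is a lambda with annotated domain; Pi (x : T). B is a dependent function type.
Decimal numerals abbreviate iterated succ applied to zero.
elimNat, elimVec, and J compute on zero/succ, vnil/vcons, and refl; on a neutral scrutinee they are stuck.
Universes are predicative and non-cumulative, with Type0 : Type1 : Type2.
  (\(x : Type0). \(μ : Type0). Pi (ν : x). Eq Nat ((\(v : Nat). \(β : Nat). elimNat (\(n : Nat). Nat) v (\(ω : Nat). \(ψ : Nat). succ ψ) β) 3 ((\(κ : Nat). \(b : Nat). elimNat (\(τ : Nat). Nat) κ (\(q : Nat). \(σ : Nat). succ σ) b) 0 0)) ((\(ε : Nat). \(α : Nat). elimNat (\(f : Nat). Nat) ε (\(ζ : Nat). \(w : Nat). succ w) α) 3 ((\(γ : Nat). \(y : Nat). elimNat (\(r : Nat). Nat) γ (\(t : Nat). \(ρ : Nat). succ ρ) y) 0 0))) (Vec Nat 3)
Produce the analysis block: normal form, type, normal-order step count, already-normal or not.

resulting normal form:
  \(x : Type0). Pi (μ : Vec Nat 3). Eq Nat 3 3
inferred type:
  Pi (x : Type0). Type0
normal-order step count: 13
term was already normal: no
first contracted redex: a beta-redex


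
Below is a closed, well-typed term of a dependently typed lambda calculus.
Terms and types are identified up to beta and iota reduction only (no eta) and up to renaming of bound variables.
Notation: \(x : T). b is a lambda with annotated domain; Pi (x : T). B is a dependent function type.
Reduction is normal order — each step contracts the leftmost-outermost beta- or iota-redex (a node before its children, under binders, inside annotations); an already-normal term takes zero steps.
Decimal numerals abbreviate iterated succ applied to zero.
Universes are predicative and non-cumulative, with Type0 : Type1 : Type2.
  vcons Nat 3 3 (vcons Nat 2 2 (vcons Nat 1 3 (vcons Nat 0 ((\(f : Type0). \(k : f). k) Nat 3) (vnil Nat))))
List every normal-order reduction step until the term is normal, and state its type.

normal-order reduction sequence:
  vcons Nat 3 3 (vcons Nat 2 2 (vcons Nat 1 3 (vcons Nat 0 ((\(f : Type0). \(k : f). k) Nat 3) (vnil Nat))))
  ~> vcons Nat 3 3 (vcons Nat 2 2 (vcons Nat 1 3 (vcons Nat 0 ((\(f : Nat). f) 3) (vnil Nat))))
  ~> vcons Nat 3 3 (vcons Nat 2 2 (vcons Nat 1 3 (vcons Nat 0 3 (vnil Nat))))
type:
  Vec Nat 4


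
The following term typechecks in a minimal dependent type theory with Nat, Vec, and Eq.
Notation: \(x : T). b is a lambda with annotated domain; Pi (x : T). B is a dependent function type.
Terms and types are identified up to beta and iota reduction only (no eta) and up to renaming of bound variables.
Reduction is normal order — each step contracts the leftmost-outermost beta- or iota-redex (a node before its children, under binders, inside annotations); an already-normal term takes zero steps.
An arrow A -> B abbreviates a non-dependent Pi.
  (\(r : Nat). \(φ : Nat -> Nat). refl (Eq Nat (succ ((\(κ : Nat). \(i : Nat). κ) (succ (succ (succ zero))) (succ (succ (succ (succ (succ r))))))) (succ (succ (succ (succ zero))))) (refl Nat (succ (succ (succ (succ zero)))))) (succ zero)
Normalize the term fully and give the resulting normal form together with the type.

resulting normal form:
  \(r : Nat -> Nat). refl (Eq Nat (succ (succ (succ (succ zero)))) (succ (succ (succ (succ zero))))) (refl Nat (succ (succ (succ (succ zero)))))
type:
  (Nat -> Nat) -> Eq (Eq Nat (succ (succ (succ (succ zero)))) (succ (succ (succ (succ zero))))) (refl Nat (succ (succ (succ (succ zero))))) (refl Nat (succ (succ (succ (succ zero)))))
observation: the leftmost-outermost redex is a beta-redex, and normalization takes 3 steps.


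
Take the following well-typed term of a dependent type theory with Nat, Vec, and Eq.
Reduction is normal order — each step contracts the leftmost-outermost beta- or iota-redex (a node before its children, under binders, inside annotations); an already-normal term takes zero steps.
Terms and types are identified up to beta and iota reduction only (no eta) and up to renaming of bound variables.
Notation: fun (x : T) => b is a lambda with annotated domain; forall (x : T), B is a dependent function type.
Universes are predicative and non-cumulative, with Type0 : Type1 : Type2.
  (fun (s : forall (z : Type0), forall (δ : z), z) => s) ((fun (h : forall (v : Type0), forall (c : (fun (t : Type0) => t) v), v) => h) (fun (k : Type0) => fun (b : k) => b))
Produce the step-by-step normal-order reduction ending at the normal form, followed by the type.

normal-order reduction:
  (fun (s : forall (z : Type0), forall (δ : z), z) => s) ((fun (h : forall (v : Type0), forall (c : (fun (t : Type0) => t) v), v) => h) (fun (k : Type0) => fun (b : k) => b))
  ~> (fun (s : forall (z : Type0), forall (δ : (fun (h : Type0) => h) z), z) => s) (fun (v : Type0) => fun (c : v) => c)
  ~> fun (s : Type0) => fun (z : s) => z
inferred type:
  forall (s : Type0), forall (z : s), s


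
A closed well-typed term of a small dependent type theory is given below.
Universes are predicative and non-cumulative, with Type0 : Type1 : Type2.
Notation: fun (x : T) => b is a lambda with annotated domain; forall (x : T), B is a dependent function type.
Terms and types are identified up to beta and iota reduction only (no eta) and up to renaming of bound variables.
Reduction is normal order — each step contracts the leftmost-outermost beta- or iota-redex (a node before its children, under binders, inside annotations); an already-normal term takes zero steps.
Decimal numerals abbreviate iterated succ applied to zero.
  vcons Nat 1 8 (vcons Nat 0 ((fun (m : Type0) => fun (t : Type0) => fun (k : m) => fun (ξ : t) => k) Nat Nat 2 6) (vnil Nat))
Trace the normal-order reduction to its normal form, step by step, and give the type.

normal-order reduction sequence:
  vcons Nat 1 8 (vcons Nat 0 ((fun (m : Type0) => fun (t : Type0) => fun (k : m) => fun (ξ : t) => k) Nat Nat 2 6) (vnil Nat))
  ~> vcons Nat 1 8 (vcons Nat 0 ((fun (m : Type0) => fun (t : Nat) => fun (k : m) => t) Nat 2 6) (vnil Nat))
  ~> vcons Nat 1 8 (vcons Nat 0 ((fun (m : Nat) => fun (t : Nat) => m) 2 6) (vnil Nat))
  ~> vcons Nat 1 8 (vcons Nat 0 ((fun (m : Nat) => 2) 6) (vnil Nat))
  ~> vcons Nat 1 8 (vcons Nat 0 2 (vnil Nat))
type:
  Vec Nat 2


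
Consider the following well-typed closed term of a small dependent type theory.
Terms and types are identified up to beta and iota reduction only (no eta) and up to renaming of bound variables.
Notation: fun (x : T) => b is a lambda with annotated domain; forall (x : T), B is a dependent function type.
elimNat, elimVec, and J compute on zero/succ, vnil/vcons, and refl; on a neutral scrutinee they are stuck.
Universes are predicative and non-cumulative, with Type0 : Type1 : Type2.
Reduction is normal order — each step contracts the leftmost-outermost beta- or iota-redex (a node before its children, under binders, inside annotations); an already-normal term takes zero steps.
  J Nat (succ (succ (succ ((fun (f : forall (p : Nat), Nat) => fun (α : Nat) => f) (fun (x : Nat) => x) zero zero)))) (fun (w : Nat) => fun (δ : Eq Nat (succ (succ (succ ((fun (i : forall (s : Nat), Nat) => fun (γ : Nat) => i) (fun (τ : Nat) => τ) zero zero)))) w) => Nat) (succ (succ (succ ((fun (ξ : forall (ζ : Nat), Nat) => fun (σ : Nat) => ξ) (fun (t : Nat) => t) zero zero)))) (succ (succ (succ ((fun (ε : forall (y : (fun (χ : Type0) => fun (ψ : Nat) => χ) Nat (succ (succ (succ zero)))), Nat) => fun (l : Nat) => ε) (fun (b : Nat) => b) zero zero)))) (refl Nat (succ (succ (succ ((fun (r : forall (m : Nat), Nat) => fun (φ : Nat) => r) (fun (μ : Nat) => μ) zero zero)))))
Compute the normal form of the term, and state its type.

reduced normal form:
  succ (succ (succ zero))
the term's type:
  Nat
observation: the term reaches its normal form after 4 normal-order steps.


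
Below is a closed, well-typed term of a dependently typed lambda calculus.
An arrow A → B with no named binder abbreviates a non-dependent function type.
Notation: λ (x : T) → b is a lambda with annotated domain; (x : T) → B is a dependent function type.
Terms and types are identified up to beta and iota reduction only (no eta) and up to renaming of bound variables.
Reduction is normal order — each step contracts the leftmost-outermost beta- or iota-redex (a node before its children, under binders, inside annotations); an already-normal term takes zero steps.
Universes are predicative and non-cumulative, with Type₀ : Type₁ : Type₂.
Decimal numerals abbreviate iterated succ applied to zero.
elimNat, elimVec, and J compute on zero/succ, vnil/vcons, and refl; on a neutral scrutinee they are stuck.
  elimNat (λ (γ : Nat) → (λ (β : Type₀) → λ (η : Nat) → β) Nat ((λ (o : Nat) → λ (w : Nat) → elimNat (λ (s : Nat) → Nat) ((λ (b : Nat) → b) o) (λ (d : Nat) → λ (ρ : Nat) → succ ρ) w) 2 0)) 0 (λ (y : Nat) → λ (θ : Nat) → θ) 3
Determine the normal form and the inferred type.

resulting normal form:
  0
inferred type:
  Nat


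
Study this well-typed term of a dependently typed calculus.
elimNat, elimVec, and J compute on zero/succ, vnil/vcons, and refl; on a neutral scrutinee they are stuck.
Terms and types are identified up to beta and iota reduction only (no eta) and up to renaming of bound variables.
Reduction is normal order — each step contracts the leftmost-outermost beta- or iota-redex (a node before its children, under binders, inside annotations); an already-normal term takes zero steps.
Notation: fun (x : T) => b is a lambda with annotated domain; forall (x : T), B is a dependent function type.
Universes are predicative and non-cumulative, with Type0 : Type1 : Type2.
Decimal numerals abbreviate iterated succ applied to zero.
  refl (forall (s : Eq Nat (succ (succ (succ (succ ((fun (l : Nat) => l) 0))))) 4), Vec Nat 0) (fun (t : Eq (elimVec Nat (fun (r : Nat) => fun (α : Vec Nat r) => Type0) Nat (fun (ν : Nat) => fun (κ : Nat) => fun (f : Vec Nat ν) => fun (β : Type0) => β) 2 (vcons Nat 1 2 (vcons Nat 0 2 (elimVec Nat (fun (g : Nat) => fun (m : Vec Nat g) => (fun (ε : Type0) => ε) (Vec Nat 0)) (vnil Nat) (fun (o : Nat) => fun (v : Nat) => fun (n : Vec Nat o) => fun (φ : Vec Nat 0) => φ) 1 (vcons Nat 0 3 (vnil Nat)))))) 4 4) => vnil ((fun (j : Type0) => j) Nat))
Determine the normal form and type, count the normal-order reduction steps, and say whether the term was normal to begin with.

normal form:
  refl (forall (s : Eq Nat 4 4), Vec Nat 0) (fun (l : Eq Nat 4 4) => vnil Nat)
the term's type:
  Eq (forall (s : Eq Nat 4 4), Vec Nat 0) (fun (l : Eq Nat 4 4) => vnil Nat) (fun (t : Eq Nat 4 4) => vnil Nat)
steps to reach normal form (normal order): 19
term was already normal: no
first contracted redex: a beta-redex


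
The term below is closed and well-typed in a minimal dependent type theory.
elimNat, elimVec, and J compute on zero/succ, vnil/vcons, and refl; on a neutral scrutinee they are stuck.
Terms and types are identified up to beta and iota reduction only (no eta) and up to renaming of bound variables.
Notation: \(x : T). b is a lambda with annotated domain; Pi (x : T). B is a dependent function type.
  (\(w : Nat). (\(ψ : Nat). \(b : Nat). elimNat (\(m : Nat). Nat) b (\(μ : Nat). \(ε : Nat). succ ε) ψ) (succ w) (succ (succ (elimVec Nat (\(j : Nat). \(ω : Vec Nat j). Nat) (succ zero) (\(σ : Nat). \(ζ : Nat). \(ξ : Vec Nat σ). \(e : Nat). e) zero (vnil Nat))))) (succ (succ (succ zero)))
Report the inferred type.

inferred type:
  Nat


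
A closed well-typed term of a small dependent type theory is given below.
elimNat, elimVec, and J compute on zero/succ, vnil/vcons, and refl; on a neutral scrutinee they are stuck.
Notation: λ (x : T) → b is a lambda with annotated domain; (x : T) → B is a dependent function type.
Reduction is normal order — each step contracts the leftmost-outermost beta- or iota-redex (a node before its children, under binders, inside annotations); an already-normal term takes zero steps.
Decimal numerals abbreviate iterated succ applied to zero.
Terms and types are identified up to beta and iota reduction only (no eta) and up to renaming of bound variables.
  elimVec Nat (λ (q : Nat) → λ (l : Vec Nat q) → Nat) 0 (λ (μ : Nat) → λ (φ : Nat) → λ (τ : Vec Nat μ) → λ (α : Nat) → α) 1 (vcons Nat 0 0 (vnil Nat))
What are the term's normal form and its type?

resulting normal form:
  0
the term's type:
  Nat
observation: reduction starts at an elimVec iota-redex, and 6 normal-order steps reach the normal form.


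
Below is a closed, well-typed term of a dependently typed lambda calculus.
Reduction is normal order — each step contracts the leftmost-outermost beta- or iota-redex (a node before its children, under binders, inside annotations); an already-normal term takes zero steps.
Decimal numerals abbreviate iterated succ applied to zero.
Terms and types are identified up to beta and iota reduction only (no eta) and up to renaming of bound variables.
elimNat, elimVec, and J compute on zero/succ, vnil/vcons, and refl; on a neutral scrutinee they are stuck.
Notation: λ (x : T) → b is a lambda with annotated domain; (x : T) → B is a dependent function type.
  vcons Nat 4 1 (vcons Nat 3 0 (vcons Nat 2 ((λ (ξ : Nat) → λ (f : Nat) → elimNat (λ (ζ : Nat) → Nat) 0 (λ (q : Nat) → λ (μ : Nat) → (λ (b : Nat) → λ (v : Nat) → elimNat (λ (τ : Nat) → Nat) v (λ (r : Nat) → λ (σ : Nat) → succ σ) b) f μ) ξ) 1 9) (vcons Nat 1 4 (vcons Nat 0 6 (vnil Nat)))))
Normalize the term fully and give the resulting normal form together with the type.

resulting normal form:
  vcons Nat 4 1 (vcons Nat 3 0 (vcons Nat 2 9 (vcons Nat 1 4 (vcons Nat 0 6 (vnil Nat)))))
the term's type:
  Vec Nat 5
observation: the leftmost-outermost redex is a beta-redex, and normalization takes 36 steps.


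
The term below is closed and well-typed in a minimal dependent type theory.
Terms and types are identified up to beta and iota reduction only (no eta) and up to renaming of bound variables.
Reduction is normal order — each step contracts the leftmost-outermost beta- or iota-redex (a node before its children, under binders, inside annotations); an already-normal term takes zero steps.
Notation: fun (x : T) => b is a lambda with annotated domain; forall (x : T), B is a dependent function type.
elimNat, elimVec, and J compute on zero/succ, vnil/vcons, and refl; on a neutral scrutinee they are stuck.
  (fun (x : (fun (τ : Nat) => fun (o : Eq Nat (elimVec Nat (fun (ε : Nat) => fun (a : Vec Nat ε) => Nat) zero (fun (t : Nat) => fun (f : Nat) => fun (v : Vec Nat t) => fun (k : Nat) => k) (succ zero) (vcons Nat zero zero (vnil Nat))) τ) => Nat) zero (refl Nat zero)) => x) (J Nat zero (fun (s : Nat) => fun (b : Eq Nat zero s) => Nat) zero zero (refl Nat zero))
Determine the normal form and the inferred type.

normal form:
  zero
the term's type:
  Nat
observation: reduction starts at a beta-redex, and 2 normal-order steps reach the normal form.


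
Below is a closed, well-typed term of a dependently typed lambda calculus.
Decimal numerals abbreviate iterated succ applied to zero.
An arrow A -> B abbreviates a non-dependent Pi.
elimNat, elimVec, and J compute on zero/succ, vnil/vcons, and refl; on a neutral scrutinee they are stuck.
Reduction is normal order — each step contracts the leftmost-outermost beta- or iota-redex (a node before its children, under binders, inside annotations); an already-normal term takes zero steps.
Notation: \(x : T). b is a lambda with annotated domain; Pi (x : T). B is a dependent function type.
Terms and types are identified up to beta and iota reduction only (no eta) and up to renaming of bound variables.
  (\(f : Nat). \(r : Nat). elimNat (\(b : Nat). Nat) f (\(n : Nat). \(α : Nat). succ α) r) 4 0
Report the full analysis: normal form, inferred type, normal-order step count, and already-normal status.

reduced normal form:
  4
type:
  Nat
normal-order step count: 3
term was already normal: no
first contracted redex: a beta-redex


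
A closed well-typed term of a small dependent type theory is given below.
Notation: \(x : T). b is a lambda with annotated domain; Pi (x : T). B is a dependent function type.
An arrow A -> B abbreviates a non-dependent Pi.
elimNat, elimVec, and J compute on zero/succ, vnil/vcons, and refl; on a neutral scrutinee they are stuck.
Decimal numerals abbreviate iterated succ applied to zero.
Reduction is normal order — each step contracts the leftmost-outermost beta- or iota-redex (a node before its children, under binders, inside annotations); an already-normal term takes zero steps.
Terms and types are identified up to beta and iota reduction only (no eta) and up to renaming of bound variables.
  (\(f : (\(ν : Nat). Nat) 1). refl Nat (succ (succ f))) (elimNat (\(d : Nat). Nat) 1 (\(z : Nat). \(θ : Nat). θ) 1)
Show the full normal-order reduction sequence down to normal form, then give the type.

reduction (normal order):
  (\(f : (\(ν : Nat). Nat) 1). refl Nat (succ (succ f))) (elimNat (\(d : Nat). Nat) 1 (\(z : Nat). \(θ : Nat). θ) 1)
  ~> refl Nat (succ (succ (elimNat (\(f : Nat). Nat) 1 (\(ν : Nat). \(d : Nat). d) 1)))
  ~> refl Nat (succ (succ ((\(f : Nat). \(ν : Nat). ν) 0 (elimNat (\(d : Nat). Nat) 1 (\(z : Nat). \(θ : Nat). θ) 0))))
  ~> refl Nat (succ (succ ((\(f : Nat). f) (elimNat (\(ν : Nat). Nat) 1 (\(d : Nat). \(z : Nat). z) 0))))
  ~> refl Nat (succ (succ (elimNat (\(f : Nat). Nat) 1 (\(ν : Nat). \(d : Nat). d) 0)))
  ~> refl Nat 3
the term's type:
  Eq Nat 3 3


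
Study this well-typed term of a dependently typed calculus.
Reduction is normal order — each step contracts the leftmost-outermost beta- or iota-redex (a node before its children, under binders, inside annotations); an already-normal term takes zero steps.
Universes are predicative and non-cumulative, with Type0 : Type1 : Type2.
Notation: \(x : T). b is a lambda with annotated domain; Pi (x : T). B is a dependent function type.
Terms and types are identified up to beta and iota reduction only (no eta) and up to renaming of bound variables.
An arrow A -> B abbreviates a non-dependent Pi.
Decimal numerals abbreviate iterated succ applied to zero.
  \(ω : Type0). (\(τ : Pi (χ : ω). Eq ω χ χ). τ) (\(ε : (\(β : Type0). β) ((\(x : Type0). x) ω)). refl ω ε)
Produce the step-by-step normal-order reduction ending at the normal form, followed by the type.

normal-order reduction sequence:
  \(ω : Type0). (\(τ : Pi (χ : ω). Eq ω χ χ). τ) (\(ε : (\(β : Type0). β) ((\(x : Type0). x) ω)). refl ω ε)
  ~> \(ω : Type0). \(τ : (\(χ : Type0). χ) ((\(ε : Type0). ε) ω)). refl ω τ
  ~> \(ω : Type0). \(τ : (\(χ : Type0). χ) ω). refl ω τ
  ~> \(ω : Type0). \(τ : ω). refl ω τ
type:
  Pi (ω : Type0). Pi (τ : ω). Eq ω τ τ


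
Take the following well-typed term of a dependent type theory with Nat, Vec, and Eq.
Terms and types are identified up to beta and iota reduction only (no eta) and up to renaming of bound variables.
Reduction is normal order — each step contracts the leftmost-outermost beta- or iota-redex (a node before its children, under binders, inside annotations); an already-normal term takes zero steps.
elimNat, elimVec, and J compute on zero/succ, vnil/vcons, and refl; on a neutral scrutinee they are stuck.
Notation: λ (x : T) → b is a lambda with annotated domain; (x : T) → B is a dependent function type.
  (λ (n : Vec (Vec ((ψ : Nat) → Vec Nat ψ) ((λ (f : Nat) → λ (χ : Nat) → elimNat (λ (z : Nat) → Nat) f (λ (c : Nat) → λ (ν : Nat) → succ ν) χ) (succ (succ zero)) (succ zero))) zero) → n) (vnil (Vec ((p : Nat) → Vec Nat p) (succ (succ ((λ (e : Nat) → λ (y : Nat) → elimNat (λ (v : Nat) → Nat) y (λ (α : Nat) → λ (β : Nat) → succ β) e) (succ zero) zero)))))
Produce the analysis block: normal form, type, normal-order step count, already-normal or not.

resulting normal form:
  vnil (Vec ((n : Nat) → Vec Nat n) (succ (succ (succ zero))))
type:
  Vec (Vec ((n : Nat) → Vec Nat n) (succ (succ (succ zero)))) zero
steps to reach normal form (normal order): 7
started in normal form: no
first redex: a beta-redex


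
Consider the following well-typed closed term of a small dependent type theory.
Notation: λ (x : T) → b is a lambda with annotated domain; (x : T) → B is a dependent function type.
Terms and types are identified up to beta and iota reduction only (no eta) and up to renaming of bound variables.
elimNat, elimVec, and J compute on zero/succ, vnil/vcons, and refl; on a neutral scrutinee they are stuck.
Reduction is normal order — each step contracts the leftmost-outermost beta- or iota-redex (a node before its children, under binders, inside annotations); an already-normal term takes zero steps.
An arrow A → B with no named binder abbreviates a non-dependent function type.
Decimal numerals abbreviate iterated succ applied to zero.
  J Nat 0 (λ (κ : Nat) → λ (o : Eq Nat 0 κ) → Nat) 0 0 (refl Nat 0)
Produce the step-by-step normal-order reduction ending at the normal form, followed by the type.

normal-order reduction sequence:
  J Nat 0 (λ (κ : Nat) → λ (o : Eq Nat 0 κ) → Nat) 0 0 (refl Nat 0)
  ~> 0
type:
  Nat


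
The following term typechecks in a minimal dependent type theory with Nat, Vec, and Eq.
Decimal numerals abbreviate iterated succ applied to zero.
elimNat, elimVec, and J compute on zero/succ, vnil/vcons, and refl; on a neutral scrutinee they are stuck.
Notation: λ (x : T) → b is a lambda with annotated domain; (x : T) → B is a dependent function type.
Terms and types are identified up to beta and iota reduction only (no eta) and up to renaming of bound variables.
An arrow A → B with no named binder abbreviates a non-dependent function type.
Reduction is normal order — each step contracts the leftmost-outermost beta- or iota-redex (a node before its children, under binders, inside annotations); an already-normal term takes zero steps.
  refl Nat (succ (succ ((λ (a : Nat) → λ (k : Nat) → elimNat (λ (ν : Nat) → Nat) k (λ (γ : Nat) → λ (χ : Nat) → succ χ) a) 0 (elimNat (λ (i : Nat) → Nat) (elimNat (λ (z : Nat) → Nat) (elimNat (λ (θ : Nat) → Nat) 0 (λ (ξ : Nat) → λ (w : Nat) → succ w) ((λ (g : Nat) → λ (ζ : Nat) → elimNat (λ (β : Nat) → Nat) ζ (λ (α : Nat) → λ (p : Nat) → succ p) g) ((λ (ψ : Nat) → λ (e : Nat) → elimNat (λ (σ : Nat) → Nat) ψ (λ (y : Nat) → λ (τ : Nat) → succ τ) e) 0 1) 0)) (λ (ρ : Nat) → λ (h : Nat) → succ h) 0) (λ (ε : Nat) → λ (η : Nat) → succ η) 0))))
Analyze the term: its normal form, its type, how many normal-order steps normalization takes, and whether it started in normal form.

normal form:
  refl Nat 3
inferred type:
  Eq Nat 3 3
normal-order step count: 21
term was already normal: no
first contracted redex: a beta-redex


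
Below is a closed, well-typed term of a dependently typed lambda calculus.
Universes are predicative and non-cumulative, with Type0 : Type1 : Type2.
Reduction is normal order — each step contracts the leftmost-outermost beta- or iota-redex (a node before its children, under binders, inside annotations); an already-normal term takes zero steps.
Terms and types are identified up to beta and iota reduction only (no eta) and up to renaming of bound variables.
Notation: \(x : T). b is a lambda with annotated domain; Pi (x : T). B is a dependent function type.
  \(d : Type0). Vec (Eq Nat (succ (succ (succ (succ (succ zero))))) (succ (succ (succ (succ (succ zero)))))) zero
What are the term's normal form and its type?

resulting normal form:
  \(d : Type0). Vec (Eq Nat (succ (succ (succ (succ (succ zero))))) (succ (succ (succ (succ (succ zero)))))) zero
type:
  Pi (d : Type0). Type0


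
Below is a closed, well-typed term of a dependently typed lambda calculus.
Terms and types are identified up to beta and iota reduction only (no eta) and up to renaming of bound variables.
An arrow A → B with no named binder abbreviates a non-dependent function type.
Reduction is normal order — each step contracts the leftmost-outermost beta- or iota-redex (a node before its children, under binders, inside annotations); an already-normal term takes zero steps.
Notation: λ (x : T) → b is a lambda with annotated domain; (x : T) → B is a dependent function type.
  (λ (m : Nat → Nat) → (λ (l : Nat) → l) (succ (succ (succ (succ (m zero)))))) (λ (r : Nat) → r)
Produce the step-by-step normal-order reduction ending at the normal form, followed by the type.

normal-order reduction:
  (λ (m : Nat → Nat) → (λ (l : Nat) → l) (succ (succ (succ (succ (m zero)))))) (λ (r : Nat) → r)
  ~> (λ (m : Nat) → m) (succ (succ (succ (succ ((λ (l : Nat) → l) zero)))))
  ~> succ (succ (succ (succ ((λ (m : Nat) → m) zero))))
  ~> succ (succ (succ (succ zero)))
inferred type:
  Nat


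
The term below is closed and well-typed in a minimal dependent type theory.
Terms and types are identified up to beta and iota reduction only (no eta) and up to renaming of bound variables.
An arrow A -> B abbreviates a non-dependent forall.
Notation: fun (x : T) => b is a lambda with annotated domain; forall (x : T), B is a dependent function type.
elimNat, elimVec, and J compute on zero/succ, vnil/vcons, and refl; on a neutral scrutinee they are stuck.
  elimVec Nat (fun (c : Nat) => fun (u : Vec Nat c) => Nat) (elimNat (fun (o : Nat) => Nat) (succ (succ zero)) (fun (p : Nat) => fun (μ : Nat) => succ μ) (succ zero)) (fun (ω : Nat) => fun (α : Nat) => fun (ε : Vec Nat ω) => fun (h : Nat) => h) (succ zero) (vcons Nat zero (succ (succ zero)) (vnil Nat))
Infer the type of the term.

type:
  Nat


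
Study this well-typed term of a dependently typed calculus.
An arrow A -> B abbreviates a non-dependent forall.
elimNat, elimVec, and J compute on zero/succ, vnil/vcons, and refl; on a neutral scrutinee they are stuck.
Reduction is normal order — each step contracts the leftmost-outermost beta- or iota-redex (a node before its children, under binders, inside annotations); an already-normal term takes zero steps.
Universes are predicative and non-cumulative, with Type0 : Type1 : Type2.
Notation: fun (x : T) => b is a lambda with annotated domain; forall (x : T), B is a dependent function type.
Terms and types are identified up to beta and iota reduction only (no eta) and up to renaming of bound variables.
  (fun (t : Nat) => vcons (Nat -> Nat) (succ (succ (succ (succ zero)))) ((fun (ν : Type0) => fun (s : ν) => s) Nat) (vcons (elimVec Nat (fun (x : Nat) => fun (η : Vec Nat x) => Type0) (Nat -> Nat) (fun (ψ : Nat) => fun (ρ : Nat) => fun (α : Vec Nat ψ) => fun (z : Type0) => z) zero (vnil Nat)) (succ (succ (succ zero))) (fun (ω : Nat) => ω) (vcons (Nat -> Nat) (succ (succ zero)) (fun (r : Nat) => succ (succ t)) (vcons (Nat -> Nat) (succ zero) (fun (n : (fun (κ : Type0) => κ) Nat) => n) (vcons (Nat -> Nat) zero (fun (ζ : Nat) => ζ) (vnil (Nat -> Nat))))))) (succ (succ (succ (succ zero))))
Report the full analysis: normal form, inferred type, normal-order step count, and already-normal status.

normal form:
  vcons (Nat -> Nat) (succ (succ (succ (succ zero)))) (fun (t : Nat) => t) (vcons (Nat -> Nat) (succ (succ (succ zero))) (fun (ν : Nat) => ν) (vcons (Nat -> Nat) (succ (succ zero)) (fun (s : Nat) => succ (succ (succ (succ (succ (succ zero)))))) (vcons (Nat -> Nat) (succ zero) (fun (x : Nat) => x) (vcons (Nat -> Nat) zero (fun (η : Nat) => η) (vnil (Nat -> Nat))))))
inferred type:
  Vec (Nat -> Nat) (succ (succ (succ (succ (succ zero)))))
reduction steps (normal order): 4
term was already normal: no
first contracted redex: a beta-redex


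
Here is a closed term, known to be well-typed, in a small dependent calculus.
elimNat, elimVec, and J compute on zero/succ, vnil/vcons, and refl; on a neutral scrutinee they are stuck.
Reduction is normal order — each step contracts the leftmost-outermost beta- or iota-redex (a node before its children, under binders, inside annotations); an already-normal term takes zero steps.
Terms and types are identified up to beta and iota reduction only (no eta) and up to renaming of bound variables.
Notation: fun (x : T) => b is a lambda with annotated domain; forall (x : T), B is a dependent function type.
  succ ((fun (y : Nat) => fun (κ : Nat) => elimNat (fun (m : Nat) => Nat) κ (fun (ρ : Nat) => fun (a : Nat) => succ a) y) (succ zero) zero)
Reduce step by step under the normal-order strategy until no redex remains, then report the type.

normal-order reduction:
  succ ((fun (y : Nat) => fun (κ : Nat) => elimNat (fun (m : Nat) => Nat) κ (fun (ρ : Nat) => fun (a : Nat) => succ a) y) (succ zero) zero)
  ~> succ ((fun (y : Nat) => elimNat (fun (κ : Nat) => Nat) y (fun (m : Nat) => fun (ρ : Nat) => succ ρ) (succ zero)) zero)
  ~> succ (elimNat (fun (y : Nat) => Nat) zero (fun (κ : Nat) => fun (m : Nat) => succ m) (succ zero))
  ~> succ ((fun (y : Nat) => fun (κ : Nat) => succ κ) zero (elimNat (fun (m : Nat) => Nat) zero (fun (ρ : Nat) => fun (a : Nat) => succ a) zero))
  ~> succ ((fun (y : Nat) => succ y) (elimNat (fun (κ : Nat) => Nat) zero (fun (m : Nat) => fun (ρ : Nat) => succ ρ) zero))
  ~> succ (succ (elimNat (fun (y : Nat) => Nat) zero (fun (κ : Nat) => fun (m : Nat) => succ m) zero))
  ~> succ (succ zero)
type:
  Nat


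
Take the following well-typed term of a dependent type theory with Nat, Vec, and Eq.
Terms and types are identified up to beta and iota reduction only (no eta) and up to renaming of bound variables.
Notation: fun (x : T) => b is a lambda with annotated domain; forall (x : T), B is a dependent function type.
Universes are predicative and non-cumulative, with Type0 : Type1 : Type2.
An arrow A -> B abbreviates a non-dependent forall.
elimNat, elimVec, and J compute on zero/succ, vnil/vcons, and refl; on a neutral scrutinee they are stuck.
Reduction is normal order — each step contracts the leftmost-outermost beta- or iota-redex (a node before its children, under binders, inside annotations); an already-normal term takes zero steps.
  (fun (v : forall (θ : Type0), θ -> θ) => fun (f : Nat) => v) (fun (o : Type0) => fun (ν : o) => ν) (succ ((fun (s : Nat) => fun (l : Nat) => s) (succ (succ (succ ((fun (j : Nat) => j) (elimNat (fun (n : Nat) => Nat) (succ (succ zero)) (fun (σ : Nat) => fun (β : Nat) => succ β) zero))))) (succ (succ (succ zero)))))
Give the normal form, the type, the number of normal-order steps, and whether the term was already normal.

normal form:
  fun (v : Type0) => fun (θ : v) => θ
inferred type:
  forall (v : Type0), v -> v
normal-order step count: 2
started in normal form: no
first redex: a beta-redex


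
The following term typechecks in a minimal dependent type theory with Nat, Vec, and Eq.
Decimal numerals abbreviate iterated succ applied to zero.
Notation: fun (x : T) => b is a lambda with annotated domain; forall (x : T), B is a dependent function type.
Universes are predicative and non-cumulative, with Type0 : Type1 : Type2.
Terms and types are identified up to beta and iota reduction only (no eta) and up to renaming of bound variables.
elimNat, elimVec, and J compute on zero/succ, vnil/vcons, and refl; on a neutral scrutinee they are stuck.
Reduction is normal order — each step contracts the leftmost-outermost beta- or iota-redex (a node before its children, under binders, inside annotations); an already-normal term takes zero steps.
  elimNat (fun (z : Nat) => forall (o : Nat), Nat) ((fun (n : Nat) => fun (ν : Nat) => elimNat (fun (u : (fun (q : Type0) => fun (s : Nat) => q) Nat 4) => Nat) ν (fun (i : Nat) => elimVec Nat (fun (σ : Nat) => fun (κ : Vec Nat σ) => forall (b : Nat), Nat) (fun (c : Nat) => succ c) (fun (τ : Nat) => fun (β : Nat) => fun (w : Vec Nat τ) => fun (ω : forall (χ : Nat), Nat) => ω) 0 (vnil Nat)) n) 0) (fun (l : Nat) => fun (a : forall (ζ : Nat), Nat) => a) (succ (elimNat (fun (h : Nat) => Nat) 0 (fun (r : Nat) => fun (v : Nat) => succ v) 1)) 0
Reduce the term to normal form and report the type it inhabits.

normal form:
  0
the term's type:
  Nat


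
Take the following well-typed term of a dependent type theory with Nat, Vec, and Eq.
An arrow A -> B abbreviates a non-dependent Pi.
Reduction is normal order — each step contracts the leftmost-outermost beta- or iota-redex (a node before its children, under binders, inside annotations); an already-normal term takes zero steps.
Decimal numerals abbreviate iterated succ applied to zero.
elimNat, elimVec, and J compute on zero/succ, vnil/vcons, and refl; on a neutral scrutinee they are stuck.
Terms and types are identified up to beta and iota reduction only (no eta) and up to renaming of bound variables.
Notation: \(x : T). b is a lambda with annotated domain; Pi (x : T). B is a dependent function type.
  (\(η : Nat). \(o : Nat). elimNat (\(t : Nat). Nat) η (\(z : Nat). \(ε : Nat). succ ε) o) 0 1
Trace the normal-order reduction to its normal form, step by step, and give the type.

normal-order reduction:
  (\(η : Nat). \(o : Nat). elimNat (\(t : Nat). Nat) η (\(z : Nat). \(ε : Nat). succ ε) o) 0 1
  ~> (\(η : Nat). elimNat (\(o : Nat). Nat) 0 (\(t : Nat). \(z : Nat). succ z) η) 1
  ~> elimNat (\(η : Nat). Nat) 0 (\(o : Nat). \(t : Nat). succ t) 1
  ~> (\(η : Nat). \(o : Nat). succ o) 0 (elimNat (\(t : Nat). Nat) 0 (\(z : Nat). \(ε : Nat). succ ε) 0)
  ~> (\(η : Nat). succ η) (elimNat (\(o : Nat). Nat) 0 (\(t : Nat). \(z : Nat). succ z) 0)
  ~> succ (elimNat (\(η : Nat). Nat) 0 (\(o : Nat). \(t : Nat). succ t) 0)
  ~> 1
type:
  Nat


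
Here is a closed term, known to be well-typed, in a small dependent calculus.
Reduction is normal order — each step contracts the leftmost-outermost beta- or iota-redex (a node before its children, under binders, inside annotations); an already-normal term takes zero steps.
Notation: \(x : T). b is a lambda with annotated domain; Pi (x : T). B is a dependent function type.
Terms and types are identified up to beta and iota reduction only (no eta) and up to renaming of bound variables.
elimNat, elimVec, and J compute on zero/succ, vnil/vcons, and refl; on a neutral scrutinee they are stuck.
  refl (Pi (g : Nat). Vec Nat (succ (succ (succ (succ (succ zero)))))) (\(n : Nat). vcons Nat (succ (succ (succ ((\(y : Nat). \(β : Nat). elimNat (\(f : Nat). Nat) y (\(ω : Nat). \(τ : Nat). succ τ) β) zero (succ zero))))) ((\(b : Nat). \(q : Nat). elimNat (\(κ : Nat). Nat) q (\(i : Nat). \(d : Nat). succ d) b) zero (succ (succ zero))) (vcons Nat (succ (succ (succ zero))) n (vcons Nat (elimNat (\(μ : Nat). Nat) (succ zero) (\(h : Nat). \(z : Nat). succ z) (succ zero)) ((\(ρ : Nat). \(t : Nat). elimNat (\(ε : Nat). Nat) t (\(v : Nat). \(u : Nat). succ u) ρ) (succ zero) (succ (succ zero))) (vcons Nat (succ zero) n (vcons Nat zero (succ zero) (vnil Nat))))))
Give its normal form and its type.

resulting normal form:
  refl (Pi (g : Nat). Vec Nat (succ (succ (succ (succ (succ zero)))))) (\(n : Nat). vcons Nat (succ (succ (succ (succ zero)))) (succ (succ zero)) (vcons Nat (succ (succ (succ zero))) n (vcons Nat (succ (succ zero)) (succ (succ (succ zero))) (vcons Nat (succ zero) n (vcons Nat zero (succ zero) (vnil Nat))))))
the term's type:
  Eq (Pi (g : Nat). Vec Nat (succ (succ (succ (succ (succ zero)))))) (\(n : Nat). vcons Nat (succ (succ (succ (succ zero)))) (succ (succ zero)) (vcons Nat (succ (succ (succ zero))) n (vcons Nat (succ (succ zero)) (succ (succ (succ zero))) (vcons Nat (succ zero) n (vcons Nat zero (succ zero) (vnil Nat)))))) (\(y : Nat). vcons Nat (succ (succ (succ (succ zero)))) (succ (succ zero)) (vcons Nat (succ (succ (succ zero))) y (vcons Nat (succ (succ zero)) (succ (succ (succ zero))) (vcons Nat (succ zero) y (vcons Nat zero (succ zero) (vnil Nat))))))


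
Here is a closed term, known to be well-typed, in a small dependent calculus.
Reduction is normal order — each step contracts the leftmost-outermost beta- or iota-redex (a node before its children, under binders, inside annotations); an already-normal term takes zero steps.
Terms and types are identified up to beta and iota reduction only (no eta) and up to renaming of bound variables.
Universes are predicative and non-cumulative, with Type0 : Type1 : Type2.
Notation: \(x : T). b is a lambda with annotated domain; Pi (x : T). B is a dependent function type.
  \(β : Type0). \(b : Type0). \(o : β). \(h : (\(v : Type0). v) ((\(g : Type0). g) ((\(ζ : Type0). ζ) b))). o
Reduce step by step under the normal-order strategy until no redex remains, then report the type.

normal-order reduction:
  \(β : Type0). \(b : Type0). \(o : β). \(h : (\(v : Type0). v) ((\(g : Type0). g) ((\(ζ : Type0). ζ) b))). o
  ~> \(β : Type0). \(b : Type0). \(o : β). \(h : (\(v : Type0). v) ((\(g : Type0). g) b)). o
  ~> \(β : Type0). \(b : Type0). \(o : β). \(h : (\(v : Type0). v) b). o
  ~> \(β : Type0). \(b : Type0). \(o : β). \(h : b). o
the term's type:
  Pi (β : Type0). Pi (b : Type0). Pi (o : β). Pi (h : b). β


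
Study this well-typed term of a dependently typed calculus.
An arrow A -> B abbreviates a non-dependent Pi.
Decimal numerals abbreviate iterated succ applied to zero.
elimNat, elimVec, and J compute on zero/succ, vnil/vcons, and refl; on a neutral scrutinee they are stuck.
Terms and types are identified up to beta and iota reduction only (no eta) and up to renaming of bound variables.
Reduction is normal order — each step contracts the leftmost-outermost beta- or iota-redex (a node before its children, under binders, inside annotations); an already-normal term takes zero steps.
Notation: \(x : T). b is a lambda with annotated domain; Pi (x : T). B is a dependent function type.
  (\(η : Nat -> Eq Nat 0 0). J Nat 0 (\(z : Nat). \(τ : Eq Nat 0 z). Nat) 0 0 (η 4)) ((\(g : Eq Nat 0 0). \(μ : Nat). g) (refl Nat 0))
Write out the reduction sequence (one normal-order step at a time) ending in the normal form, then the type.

normal-order reduction sequence:
  (\(η : Nat -> Eq Nat 0 0). J Nat 0 (\(z : Nat). \(τ : Eq Nat 0 z). Nat) 0 0 (η 4)) ((\(g : Eq Nat 0 0). \(μ : Nat). g) (refl Nat 0))
  ~> J Nat 0 (\(η : Nat). \(z : Eq Nat 0 η). Nat) 0 0 ((\(τ : Eq Nat 0 0). \(g : Nat). τ) (refl Nat 0) 4)
  ~> J Nat 0 (\(η : Nat). \(z : Eq Nat 0 η). Nat) 0 0 ((\(τ : Nat). refl Nat 0) 4)
  ~> J Nat 0 (\(η : Nat). \(z : Eq Nat 0 η). Nat) 0 0 (refl Nat 0)
  ~> 0
inferred type:
  Nat


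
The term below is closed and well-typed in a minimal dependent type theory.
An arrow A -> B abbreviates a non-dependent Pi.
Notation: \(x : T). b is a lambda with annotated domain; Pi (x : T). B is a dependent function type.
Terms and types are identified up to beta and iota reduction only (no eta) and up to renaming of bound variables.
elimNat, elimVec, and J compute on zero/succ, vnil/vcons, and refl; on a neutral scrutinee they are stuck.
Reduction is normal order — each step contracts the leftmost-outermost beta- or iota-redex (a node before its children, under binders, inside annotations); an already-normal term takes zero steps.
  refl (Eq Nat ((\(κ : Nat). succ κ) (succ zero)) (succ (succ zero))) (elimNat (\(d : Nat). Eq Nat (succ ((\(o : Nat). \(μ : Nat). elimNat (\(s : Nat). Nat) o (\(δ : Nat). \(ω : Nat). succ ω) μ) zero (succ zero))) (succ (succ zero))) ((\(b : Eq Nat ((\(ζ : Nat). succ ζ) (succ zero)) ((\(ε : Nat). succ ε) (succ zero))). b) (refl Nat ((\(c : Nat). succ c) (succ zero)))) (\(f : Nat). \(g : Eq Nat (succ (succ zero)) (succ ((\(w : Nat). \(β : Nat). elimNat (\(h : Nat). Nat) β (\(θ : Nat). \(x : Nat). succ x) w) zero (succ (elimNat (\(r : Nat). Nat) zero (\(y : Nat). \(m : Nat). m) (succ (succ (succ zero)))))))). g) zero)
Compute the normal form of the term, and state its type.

resulting normal form:
  refl (Eq Nat (succ (succ zero)) (succ (succ zero))) (refl Nat (succ (succ zero)))
the term's type:
  Eq (Eq Nat (succ (succ zero)) (succ (succ zero))) (refl Nat (succ (succ zero))) (refl Nat (succ (succ zero)))


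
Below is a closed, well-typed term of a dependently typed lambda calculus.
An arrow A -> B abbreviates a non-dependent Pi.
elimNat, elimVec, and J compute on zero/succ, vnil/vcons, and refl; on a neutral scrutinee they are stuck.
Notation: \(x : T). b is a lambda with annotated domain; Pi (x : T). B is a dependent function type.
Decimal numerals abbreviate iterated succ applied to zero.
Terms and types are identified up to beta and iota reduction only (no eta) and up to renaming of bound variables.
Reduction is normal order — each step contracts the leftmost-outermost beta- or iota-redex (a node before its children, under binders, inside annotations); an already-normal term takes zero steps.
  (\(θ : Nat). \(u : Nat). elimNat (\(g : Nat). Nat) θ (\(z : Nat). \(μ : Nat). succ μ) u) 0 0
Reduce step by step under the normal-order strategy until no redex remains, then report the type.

reduction (normal order):
  (\(θ : Nat). \(u : Nat). elimNat (\(g : Nat). Nat) θ (\(z : Nat). \(μ : Nat). succ μ) u) 0 0
  ~> (\(θ : Nat). elimNat (\(u : Nat). Nat) 0 (\(g : Nat). \(z : Nat). succ z) θ) 0
  ~> elimNat (\(θ : Nat). Nat) 0 (\(u : Nat). \(g : Nat). succ g) 0
  ~> 0
inferred type:
  Nat
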